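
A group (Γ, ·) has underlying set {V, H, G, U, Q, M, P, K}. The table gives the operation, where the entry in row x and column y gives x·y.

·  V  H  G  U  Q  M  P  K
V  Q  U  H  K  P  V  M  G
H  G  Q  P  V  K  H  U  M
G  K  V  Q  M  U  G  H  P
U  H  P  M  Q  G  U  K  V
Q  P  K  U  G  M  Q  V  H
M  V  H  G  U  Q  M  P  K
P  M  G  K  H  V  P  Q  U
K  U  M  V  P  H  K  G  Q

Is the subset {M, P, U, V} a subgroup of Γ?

V·V = Q, which is not in {M, P, U, V}.
The subset is not closed under ·, so it is not a subgroup.

No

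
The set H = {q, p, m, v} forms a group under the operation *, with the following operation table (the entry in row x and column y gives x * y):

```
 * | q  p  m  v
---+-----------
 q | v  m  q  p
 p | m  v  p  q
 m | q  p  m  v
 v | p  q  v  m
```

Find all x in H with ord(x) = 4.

Identity is m. Compute the order of each non-identity element by repeated multiplication:
  q: q → v → p → m  (order 4)
  p: p → v → q → m  (order 4)
  v: v → m  (order 2)
Elements of order 4: {p, q}.

{p, q}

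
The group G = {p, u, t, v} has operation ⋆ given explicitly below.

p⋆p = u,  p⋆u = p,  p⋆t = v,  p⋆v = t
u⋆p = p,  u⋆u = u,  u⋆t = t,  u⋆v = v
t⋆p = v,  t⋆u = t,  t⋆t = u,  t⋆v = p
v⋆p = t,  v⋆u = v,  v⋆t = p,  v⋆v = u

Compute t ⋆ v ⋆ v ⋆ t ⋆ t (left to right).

t ⋆ v = p
p ⋆ v = t
t ⋆ t = u
u ⋆ t = t
(Structurally, G here is isomorphic to the Klein four-group V_4.)

t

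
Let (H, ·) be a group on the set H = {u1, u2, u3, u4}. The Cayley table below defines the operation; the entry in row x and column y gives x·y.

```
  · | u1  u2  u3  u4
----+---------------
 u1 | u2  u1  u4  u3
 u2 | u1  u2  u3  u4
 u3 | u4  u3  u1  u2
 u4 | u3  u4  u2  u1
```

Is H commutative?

Yes

Check whether the table is symmetric across its main diagonal.
Every entry (row x, col y) equals the entry (row y, col x), so H is abelian.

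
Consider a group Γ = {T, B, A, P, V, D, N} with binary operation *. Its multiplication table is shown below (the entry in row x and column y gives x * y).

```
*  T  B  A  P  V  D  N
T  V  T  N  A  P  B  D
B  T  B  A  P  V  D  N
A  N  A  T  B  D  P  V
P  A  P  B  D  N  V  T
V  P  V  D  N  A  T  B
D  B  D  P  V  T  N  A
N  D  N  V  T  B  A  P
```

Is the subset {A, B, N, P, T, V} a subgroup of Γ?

N * T = D, which is not in {A, B, N, P, T, V}.
The subset is not closed under *, so it is not a subgroup.

No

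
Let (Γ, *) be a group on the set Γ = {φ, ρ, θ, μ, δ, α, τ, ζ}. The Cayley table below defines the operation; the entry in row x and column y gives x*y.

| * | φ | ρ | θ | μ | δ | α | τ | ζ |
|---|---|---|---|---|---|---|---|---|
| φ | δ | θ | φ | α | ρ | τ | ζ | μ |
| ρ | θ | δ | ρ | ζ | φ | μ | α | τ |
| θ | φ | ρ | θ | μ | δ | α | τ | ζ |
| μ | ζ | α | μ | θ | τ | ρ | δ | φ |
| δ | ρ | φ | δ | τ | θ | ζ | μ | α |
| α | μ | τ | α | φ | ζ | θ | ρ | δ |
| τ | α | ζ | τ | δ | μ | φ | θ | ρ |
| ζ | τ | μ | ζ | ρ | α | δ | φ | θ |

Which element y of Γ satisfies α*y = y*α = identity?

First locate the identity: row θ matches the header, so θ is the identity.
Scan row α for θ: α*α = θ. Hence α^(-1) = α.

α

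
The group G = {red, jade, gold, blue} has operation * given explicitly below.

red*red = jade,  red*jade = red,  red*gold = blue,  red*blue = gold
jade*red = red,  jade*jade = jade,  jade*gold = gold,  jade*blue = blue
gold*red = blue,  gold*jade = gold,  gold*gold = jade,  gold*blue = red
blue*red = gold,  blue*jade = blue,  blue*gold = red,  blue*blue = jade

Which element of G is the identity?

The identity e satisfies e*x = x for all x, so its row in the table reproduces the column headers.
Row jade reads: red, jade, gold, blue — exactly the header order. So jade is the identity.

jade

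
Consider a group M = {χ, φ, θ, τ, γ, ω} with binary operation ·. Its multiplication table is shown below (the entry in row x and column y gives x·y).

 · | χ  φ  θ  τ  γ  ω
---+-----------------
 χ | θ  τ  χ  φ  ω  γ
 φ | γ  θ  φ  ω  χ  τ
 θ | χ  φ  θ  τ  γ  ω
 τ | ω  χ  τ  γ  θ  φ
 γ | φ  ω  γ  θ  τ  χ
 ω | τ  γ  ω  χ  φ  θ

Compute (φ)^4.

θ

φ^1 = φ
φ^2 = φ·φ = θ
φ^3 = θ·φ = φ
φ^4 = φ·φ = θ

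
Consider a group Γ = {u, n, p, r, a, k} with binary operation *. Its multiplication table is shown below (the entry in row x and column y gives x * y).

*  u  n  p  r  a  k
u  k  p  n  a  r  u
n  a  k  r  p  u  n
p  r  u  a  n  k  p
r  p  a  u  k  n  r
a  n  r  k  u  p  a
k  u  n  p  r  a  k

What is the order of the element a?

3

The identity element is k (its row matches the header).
a^1 = a
a^2 = a * a = p
a^3 = p * a = k
The first power of a equal to the identity is a^3, so ord(a) = 3.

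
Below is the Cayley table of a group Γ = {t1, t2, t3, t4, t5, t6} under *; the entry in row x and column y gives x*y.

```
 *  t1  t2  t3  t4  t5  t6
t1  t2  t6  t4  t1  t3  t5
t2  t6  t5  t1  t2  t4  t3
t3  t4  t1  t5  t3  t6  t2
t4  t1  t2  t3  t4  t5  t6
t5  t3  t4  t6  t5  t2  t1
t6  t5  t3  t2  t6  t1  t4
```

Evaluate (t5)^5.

t5^1 = t5
t5^2 = t5*t5 = t2
t5^3 = t2*t5 = t4
t5^4 = t4*t5 = t5
t5^5 = t5*t5 = t2
(Structurally, Γ here is isomorphic to the cyclic group Z_6.)

t2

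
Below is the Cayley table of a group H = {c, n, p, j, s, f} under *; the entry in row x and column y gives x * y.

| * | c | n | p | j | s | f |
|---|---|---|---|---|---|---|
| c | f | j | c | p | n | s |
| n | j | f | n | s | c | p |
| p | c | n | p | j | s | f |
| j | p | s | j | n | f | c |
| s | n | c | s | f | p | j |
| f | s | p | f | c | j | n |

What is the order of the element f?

3

The identity element is p (its row matches the header).
f^1 = f
f^2 = f * f = n
f^3 = n * f = p
The first power of f equal to the identity is f^3, so ord(f) = 3.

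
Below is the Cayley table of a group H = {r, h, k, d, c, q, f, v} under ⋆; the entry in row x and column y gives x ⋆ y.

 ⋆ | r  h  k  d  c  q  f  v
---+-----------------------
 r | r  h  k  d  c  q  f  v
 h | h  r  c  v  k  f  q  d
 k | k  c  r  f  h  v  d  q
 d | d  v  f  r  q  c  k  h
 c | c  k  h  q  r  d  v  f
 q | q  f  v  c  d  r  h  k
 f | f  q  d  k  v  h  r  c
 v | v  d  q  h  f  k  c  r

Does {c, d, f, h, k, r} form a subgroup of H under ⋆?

No

h ⋆ d = v, which is not in {c, d, f, h, k, r}.
The subset is not closed under ⋆, so it is not a subgroup.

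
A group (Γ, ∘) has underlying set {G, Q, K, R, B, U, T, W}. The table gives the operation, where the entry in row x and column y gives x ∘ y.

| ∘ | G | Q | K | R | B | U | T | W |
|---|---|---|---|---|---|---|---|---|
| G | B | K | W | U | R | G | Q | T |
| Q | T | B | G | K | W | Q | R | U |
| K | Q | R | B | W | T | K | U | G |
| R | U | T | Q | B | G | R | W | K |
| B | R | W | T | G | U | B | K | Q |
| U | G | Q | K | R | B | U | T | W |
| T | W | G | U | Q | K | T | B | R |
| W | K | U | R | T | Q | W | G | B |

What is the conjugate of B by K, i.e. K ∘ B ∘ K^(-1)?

The identity is U. In row K, the entry U sits in column T, so K^(-1) = T.
K ∘ B = T
T ∘ T = B

B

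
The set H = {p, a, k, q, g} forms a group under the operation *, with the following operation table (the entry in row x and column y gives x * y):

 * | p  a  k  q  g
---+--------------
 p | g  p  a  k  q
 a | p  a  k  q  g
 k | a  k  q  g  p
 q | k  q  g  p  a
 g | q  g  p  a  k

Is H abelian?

Yes

Check whether the table is symmetric across its main diagonal.
Every entry (row x, col y) equals the entry (row y, col x), so H is abelian.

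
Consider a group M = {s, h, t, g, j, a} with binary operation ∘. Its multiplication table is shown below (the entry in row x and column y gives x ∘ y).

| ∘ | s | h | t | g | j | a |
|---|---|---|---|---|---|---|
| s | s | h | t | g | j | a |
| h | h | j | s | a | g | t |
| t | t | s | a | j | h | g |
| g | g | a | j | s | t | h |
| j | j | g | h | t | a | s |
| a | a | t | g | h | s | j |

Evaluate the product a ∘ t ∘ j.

a ∘ t = g
g ∘ j = t

t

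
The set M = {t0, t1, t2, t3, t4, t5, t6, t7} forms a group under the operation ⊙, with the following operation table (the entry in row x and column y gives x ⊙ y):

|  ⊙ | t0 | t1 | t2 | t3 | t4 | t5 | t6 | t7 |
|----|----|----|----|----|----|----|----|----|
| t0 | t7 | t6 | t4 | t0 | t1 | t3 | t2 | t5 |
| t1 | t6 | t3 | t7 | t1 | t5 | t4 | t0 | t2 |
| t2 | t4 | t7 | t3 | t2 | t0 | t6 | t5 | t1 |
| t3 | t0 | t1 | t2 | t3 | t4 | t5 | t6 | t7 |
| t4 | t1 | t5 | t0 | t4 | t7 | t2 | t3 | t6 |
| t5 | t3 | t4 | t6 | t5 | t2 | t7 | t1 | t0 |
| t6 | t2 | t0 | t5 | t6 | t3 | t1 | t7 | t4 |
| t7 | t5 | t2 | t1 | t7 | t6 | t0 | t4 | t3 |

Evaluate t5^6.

t5^1 = t5
t5^2 = t5 ⊙ t5 = t7
t5^3 = t7 ⊙ t5 = t0
t5^4 = t0 ⊙ t5 = t3
t5^5 = t3 ⊙ t5 = t5
t5^6 = t5 ⊙ t5 = t7

t7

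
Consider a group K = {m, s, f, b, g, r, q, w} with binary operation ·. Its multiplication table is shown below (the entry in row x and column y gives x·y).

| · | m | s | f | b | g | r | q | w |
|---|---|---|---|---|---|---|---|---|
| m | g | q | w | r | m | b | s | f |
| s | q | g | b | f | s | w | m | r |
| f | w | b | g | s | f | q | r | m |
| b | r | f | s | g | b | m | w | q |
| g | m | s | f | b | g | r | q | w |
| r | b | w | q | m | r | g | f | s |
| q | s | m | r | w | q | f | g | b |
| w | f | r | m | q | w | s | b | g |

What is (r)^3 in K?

r

r^1 = r
r^2 = r·r = g
r^3 = g·r = r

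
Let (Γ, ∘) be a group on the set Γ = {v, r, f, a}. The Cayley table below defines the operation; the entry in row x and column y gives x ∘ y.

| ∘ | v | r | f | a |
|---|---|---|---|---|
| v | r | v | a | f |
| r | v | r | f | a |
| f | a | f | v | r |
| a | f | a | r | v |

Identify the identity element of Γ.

The identity e satisfies e ∘ x = x for all x, so its row in the table reproduces the column headers.
Row r reads: v, r, f, a — exactly the header order. So r is the identity.

r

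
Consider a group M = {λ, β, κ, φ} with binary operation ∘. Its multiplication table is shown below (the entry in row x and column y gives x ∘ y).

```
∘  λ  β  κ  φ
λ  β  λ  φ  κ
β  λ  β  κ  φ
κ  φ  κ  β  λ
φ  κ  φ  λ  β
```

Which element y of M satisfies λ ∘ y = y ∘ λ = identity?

λ

First locate the identity: row β matches the header, so β is the identity.
Scan row λ for β: λ ∘ λ = β. Hence λ^(-1) = λ.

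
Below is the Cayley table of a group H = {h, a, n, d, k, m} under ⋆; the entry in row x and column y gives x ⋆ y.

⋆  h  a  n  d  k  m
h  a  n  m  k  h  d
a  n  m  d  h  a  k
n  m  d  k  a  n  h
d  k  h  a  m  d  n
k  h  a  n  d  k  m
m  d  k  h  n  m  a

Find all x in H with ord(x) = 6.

{d, h}

Identity is k. Compute the order of each non-identity element by repeated multiplication:
  h: h → a → n → m → d → k  (order 6)
  a: a → m → k  (order 3)
  n: n → k  (order 2)
  d: d → m → n → a → h → k  (order 6)
  m: m → a → k  (order 3)
Elements of order 6: {d, h}.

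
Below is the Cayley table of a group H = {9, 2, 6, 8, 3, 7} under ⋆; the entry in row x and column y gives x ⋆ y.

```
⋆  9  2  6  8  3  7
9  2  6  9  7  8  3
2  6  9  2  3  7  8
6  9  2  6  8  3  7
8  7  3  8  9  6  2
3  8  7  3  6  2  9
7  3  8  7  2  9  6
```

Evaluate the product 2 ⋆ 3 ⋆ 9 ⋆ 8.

6

2 ⋆ 3 = 7
7 ⋆ 9 = 3
3 ⋆ 8 = 6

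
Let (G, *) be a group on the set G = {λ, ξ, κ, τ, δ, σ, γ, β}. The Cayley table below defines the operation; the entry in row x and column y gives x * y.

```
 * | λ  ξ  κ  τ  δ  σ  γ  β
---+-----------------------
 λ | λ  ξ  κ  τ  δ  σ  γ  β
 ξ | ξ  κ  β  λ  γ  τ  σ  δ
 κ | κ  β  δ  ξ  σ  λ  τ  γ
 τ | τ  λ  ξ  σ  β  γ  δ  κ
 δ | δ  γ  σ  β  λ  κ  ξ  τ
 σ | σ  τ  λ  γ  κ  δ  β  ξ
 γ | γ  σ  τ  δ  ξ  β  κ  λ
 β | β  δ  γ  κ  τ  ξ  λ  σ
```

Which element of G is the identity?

λ

The identity e satisfies e * x = x for all x, so its row in the table reproduces the column headers.
Row λ reads: λ, ξ, κ, τ, δ, σ, γ, β — exactly the header order. So λ is the identity.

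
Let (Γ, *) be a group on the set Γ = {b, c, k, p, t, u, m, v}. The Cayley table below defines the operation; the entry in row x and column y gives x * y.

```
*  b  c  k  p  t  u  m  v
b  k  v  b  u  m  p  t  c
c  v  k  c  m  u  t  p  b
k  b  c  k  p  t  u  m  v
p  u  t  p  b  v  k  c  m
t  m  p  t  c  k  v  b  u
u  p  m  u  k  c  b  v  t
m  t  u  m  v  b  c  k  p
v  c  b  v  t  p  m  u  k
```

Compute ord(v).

The identity element is k (its row matches the header).
v^1 = v
v^2 = v * v = k
The first power of v equal to the identity is v^2, so ord(v) = 2.

2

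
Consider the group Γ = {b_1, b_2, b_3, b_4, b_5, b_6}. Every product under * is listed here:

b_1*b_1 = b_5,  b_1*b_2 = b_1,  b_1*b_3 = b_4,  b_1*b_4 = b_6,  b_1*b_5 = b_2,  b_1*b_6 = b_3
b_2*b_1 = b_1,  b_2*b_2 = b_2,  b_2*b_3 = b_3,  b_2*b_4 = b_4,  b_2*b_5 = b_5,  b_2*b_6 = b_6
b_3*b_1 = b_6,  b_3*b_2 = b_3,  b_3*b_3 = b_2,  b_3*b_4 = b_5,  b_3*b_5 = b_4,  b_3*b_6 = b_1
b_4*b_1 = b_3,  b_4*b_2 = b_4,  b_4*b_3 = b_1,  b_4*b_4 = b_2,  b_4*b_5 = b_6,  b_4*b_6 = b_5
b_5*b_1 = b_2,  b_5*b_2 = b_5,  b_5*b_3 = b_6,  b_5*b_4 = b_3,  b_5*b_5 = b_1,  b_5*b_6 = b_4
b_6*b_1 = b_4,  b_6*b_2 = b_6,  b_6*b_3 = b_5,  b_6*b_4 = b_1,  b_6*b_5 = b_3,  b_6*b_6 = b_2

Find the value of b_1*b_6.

b_3

Read row b_1, column b_6: b_1*b_6 = b_3.
(Structurally, Γ here is isomorphic to the symmetric group S_3.)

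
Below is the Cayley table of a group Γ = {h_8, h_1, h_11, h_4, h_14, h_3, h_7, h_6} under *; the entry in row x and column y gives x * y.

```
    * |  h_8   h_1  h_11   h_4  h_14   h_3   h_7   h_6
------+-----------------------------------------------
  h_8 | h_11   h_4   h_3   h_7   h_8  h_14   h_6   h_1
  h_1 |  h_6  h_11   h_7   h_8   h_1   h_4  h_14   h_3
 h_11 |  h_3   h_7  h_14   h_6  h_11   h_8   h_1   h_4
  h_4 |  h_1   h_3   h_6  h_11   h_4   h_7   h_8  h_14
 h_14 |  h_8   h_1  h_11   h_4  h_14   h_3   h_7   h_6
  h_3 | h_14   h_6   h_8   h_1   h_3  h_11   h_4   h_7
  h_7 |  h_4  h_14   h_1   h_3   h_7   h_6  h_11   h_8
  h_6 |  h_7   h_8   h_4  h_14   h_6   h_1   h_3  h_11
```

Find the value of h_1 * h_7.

Read row h_1, column h_7: h_1 * h_7 = h_14.
(Structurally, Γ here is isomorphic to the quaternion group Q_8.)

h_14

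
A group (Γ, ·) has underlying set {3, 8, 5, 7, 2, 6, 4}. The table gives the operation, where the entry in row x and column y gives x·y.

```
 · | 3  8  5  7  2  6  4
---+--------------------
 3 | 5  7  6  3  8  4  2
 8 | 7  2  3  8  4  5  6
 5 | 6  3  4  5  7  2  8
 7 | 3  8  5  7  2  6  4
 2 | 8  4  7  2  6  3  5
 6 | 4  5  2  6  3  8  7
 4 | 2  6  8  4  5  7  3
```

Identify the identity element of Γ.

7

The identity e satisfies e·x = x for all x, so its row in the table reproduces the column headers.
Row 7 reads: 3, 8, 5, 7, 2, 6, 4 — exactly the header order. So 7 is the identity.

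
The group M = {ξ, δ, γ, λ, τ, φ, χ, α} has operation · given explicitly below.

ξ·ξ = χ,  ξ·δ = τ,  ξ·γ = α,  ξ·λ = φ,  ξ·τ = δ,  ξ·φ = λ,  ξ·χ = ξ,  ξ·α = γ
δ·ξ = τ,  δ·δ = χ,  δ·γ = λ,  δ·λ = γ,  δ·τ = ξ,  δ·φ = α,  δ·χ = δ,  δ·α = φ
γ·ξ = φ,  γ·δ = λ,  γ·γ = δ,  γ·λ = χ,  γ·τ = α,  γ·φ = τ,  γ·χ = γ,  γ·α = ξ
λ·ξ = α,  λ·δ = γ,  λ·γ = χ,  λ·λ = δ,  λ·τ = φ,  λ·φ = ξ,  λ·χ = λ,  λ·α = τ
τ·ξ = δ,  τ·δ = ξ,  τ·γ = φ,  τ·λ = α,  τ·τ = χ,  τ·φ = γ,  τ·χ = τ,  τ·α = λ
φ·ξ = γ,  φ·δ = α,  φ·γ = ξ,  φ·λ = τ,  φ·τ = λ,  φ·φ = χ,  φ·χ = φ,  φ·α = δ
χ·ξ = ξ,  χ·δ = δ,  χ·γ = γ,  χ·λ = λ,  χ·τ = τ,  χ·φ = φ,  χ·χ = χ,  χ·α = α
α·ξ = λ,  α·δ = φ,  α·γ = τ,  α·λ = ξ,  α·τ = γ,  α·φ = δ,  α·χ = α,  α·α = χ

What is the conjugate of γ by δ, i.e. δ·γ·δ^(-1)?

γ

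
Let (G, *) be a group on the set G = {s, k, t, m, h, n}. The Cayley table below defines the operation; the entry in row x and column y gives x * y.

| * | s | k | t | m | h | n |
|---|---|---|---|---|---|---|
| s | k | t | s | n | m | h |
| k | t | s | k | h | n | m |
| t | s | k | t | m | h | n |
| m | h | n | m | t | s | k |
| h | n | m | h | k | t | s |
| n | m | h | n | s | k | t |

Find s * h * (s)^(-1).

The identity is t. In row s, the entry t sits in column k, so s^(-1) = k.
s * h = m
m * k = n
(Structurally, G here is isomorphic to the symmetric group S_3.)

n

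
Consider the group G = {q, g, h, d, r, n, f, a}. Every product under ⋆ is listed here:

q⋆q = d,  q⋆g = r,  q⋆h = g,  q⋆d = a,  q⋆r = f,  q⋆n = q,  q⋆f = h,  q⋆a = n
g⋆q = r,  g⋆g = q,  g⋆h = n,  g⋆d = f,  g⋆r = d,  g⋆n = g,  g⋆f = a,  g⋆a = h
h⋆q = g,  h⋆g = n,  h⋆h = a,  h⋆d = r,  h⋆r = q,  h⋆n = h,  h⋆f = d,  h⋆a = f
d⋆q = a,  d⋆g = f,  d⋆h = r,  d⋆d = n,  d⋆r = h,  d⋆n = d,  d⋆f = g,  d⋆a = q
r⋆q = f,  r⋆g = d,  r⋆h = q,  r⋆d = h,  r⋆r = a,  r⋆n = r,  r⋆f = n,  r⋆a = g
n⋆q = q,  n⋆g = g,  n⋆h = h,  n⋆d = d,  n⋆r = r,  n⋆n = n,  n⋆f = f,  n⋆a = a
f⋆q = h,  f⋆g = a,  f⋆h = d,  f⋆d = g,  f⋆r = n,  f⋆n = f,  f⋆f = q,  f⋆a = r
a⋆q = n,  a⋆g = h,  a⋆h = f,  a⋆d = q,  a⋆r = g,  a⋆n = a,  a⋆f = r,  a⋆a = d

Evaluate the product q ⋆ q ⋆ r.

h

q ⋆ q = d
d ⋆ r = h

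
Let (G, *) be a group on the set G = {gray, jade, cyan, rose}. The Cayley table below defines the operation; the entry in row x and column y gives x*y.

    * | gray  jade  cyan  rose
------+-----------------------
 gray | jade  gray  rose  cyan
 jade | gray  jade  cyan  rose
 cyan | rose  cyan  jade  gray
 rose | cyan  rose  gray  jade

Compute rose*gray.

Read row rose, column gray: rose*gray = cyan.
(Structurally, G here is isomorphic to the Klein four-group V_4.)

cyan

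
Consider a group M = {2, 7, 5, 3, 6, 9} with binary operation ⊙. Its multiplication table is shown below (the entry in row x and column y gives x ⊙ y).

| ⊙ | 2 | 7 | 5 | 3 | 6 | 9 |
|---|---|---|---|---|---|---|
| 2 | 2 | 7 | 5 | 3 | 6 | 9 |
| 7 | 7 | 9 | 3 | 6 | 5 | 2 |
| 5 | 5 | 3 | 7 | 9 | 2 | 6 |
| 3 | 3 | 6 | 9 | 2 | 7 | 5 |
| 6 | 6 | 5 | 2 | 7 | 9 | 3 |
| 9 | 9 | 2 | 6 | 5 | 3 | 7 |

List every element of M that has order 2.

Identity is 2. Compute the order of each non-identity element by repeated multiplication:
  7: 7 → 9 → 2  (order 3)
  5: 5 → 7 → 3 → 9 → 6 → 2  (order 6)
  3: 3 → 2  (order 2)
  6: 6 → 9 → 3 → 7 → 5 → 2  (order 6)
  9: 9 → 7 → 2  (order 3)
Elements of order 2: {3}.

{3}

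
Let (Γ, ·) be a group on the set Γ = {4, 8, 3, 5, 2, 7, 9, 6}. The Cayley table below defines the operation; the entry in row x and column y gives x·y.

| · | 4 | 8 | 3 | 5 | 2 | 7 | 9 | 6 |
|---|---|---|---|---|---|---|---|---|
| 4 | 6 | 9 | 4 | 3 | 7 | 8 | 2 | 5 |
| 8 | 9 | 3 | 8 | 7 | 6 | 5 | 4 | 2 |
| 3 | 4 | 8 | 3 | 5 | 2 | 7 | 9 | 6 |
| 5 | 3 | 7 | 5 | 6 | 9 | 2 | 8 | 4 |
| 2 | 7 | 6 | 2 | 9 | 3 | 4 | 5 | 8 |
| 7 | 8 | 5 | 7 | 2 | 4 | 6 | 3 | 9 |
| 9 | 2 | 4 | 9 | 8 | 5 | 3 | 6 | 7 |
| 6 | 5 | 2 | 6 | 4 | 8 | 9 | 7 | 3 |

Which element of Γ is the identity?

3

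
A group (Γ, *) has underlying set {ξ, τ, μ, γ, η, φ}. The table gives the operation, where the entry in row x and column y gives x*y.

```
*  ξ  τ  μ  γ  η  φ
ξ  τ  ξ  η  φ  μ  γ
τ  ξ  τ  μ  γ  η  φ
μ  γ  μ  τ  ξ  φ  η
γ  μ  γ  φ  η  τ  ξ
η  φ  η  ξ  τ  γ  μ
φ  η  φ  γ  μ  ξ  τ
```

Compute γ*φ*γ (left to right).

γ*φ = ξ
ξ*γ = φ
(Structurally, Γ here is isomorphic to the symmetric group S_3.)

φ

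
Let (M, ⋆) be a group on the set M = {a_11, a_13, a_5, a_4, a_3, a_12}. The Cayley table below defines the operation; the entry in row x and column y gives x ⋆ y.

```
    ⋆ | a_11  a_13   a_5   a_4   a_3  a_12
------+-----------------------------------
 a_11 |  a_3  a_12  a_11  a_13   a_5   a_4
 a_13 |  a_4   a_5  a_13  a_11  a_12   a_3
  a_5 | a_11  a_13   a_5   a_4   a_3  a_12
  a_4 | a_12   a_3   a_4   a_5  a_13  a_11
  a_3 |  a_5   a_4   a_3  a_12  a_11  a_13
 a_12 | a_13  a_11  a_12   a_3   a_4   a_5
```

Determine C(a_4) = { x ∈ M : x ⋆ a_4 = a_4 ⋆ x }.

Compare row a_4 with column a_4 entry by entry.
a_11 ⋆ a_4 = a_13 but a_4 ⋆ a_11 = a_12, so a_11 does not.
Collecting the elements that commute with a_4: C(a_4) = {a_4, a_5}.

{a_4, a_5}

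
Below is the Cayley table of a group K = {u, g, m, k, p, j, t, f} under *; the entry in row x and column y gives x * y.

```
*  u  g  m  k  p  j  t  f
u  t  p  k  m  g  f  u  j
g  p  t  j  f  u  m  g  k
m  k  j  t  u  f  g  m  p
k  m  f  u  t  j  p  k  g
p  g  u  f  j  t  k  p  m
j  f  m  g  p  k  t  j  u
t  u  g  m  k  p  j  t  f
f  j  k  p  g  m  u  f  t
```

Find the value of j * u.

Read row j, column u: j * u = f.
(Structurally, K here is isomorphic to the elementary abelian group (Z_2)^3.)

f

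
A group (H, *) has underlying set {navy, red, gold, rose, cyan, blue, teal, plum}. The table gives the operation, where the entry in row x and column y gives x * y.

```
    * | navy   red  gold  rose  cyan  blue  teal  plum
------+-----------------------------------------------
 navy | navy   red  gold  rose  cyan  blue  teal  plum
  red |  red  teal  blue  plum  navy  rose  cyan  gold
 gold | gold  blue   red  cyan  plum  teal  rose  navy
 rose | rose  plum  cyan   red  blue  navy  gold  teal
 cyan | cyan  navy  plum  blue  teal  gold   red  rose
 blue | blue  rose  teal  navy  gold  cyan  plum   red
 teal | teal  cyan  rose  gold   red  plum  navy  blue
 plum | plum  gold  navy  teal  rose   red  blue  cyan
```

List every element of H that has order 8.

Identity is navy. Compute the order of each non-identity element by repeated multiplication:
  red: red → teal → cyan → navy  (order 4)
  gold: gold → red → blue → teal → rose → cyan → plum → navy  (order 8)
  rose: rose → red → plum → teal → gold → cyan → blue → navy  (order 8)
  cyan: cyan → teal → red → navy  (order 4)
  blue: blue → cyan → gold → teal → plum → red → rose → navy  (order 8)
  teal: teal → navy  (order 2)
  plum: plum → cyan → rose → teal → blue → red → gold → navy  (order 8)
Elements of order 8: {blue, gold, plum, rose}.

{blue, gold, plum, rose}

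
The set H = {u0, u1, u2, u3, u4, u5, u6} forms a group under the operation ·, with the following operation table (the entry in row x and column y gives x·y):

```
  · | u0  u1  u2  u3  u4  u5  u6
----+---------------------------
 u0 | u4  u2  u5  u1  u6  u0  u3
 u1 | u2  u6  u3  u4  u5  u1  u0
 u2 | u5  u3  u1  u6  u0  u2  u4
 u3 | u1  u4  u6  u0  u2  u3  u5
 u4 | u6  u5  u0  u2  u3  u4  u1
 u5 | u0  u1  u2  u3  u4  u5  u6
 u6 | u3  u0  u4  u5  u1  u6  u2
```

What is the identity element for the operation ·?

The identity e satisfies e·x = x for all x, so its row in the table reproduces the column headers.
Row u5 reads: u0, u1, u2, u3, u4, u5, u6 — exactly the header order. So u5 is the identity.
(Structurally, H here is isomorphic to the cyclic group Z_7.)

u5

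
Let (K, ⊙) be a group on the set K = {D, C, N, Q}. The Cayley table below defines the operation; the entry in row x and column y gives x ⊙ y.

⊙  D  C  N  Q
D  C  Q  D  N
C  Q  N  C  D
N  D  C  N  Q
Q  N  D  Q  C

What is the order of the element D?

The identity element is N (its row matches the header).
D^1 = D
D^2 = D ⊙ D = C
D^3 = C ⊙ D = Q
D^4 = Q ⊙ D = N
The first power of D equal to the identity is D^4, so ord(D) = 4.
(Structurally, K here is isomorphic to the cyclic group Z_4.)

4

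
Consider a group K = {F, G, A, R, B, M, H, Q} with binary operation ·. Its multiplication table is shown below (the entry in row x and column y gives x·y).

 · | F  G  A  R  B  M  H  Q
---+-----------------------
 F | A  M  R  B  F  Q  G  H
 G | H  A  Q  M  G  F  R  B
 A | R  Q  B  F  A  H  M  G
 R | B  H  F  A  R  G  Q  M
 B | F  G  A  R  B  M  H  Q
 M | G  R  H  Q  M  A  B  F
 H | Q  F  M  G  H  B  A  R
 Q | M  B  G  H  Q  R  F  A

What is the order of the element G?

4

The identity element is B (its row matches the header).
G^1 = G
G^2 = G·G = A
G^3 = A·G = Q
G^4 = Q·G = B
The first power of G equal to the identity is G^4, so ord(G) = 4.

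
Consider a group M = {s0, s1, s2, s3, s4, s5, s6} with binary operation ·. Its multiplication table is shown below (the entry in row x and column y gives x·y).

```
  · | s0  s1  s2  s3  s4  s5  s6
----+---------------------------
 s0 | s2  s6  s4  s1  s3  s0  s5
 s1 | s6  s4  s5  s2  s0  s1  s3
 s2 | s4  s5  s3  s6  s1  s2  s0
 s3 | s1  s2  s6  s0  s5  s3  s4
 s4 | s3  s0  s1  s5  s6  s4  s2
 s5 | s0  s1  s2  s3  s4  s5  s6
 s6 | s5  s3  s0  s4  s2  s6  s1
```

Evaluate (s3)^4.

s2

s3^1 = s3
s3^2 = s3·s3 = s0
s3^3 = s0·s3 = s1
s3^4 = s1·s3 = s2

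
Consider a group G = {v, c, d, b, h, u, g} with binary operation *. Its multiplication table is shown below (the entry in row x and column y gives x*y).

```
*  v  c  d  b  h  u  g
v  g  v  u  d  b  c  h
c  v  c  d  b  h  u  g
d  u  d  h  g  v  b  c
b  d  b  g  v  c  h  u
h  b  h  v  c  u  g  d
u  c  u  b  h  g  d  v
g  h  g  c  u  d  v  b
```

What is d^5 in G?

d^1 = d
d^2 = d*d = h
d^3 = h*d = v
d^4 = v*d = u
d^5 = u*d = b

b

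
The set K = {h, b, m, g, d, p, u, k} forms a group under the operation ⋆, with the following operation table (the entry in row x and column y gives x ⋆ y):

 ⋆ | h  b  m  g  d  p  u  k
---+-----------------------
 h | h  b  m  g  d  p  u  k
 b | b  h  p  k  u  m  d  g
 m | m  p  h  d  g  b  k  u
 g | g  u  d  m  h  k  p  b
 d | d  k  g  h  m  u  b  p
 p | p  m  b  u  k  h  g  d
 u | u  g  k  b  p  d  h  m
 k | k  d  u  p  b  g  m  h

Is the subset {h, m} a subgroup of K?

Yes

{h, m} contains the identity h.
Checking products: every product of two elements of {h, m} (read from the table) lies in {h, m}, so the set is closed.
In a finite group, a nonempty closed subset is a subgroup. So {h, m} ≤ K.
(Structurally, K here is isomorphic to the dihedral group D_4.)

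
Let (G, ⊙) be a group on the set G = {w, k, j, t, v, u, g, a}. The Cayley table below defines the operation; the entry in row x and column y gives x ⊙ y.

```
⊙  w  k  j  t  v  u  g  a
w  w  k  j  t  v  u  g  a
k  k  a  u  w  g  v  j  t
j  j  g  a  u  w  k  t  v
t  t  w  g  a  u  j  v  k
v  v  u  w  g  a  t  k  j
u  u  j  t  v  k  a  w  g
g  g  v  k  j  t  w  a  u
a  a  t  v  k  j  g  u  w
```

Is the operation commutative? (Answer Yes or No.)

v ⊙ u = t but u ⊙ v = k.
Since v and u do not commute, G is not abelian.

No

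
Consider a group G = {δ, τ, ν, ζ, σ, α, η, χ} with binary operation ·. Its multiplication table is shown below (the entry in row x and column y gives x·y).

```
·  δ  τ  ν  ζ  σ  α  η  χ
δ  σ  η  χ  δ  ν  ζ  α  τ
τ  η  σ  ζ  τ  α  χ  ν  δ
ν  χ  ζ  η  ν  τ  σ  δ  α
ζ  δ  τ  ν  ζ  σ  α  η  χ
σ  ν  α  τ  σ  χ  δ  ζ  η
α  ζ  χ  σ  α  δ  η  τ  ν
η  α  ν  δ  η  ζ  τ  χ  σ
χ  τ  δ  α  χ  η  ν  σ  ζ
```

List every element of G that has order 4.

{η, σ}

Identity is ζ. Compute the order of each non-identity element by repeated multiplication:
  δ: δ → σ → ν → χ → τ → η → α → ζ  (order 8)
  τ: τ → σ → α → χ → δ → η → ν → ζ  (order 8)
  ν: ν → η → δ → χ → α → σ → τ → ζ  (order 8)
  σ: σ → χ → η → ζ  (order 4)
  α: α → η → τ → χ → ν → σ → δ → ζ  (order 8)
  η: η → χ → σ → ζ  (order 4)
  χ: χ → ζ  (order 2)
Elements of order 4: {η, σ}.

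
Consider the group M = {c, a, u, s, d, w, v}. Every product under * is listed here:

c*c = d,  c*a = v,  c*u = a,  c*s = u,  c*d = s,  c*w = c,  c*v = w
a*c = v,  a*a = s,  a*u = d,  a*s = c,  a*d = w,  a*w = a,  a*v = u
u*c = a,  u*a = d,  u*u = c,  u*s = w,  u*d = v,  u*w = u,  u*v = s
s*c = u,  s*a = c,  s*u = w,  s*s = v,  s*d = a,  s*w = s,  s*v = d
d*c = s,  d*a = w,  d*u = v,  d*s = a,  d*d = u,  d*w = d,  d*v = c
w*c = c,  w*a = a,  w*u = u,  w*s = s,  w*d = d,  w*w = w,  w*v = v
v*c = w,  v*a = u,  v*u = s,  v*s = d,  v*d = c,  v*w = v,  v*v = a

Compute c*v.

Read row c, column v: c*v = w.

w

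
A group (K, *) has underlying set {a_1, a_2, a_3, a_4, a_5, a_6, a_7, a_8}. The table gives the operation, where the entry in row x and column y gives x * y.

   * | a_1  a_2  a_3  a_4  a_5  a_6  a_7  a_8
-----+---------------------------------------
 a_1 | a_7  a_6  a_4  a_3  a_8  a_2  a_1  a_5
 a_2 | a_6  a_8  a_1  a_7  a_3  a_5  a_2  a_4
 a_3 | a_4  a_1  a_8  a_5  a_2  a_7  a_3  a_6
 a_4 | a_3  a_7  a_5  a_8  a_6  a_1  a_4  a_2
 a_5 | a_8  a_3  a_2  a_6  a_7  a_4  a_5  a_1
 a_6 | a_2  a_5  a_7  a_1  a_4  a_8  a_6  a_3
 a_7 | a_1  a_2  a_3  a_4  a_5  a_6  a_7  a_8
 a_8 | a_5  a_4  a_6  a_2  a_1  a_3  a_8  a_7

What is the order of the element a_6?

4

The identity element is a_7 (its row matches the header).
a_6^1 = a_6
a_6^2 = a_6 * a_6 = a_8
a_6^3 = a_8 * a_6 = a_3
a_6^4 = a_3 * a_6 = a_7
The first power of a_6 equal to the identity is a_6^4, so ord(a_6) = 4.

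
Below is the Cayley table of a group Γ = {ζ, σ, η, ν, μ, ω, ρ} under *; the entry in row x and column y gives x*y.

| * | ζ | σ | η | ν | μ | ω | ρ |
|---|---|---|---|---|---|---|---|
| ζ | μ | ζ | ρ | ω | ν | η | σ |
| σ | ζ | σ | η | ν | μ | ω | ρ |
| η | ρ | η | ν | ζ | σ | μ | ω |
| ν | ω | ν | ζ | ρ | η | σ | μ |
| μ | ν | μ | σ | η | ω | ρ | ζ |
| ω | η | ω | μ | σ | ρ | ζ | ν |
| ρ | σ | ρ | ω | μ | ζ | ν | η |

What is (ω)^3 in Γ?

ω^1 = ω
ω^2 = ω*ω = ζ
ω^3 = ζ*ω = η

η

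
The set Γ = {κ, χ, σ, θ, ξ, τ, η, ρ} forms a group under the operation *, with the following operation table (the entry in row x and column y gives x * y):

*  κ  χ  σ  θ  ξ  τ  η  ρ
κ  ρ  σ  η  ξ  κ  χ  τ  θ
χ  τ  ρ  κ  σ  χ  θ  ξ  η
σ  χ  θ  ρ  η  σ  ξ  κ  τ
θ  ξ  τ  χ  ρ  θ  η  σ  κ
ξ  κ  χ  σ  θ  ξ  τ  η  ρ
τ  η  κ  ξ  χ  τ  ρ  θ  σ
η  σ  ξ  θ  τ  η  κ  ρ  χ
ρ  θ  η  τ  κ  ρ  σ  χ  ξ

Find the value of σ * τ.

ξ

Read row σ, column τ: σ * τ = ξ.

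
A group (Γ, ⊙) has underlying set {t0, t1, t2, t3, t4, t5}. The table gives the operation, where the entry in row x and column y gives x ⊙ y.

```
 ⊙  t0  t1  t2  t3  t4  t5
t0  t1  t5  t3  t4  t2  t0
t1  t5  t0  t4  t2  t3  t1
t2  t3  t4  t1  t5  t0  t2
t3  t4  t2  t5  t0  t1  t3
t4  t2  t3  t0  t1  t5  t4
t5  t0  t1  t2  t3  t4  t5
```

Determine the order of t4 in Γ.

2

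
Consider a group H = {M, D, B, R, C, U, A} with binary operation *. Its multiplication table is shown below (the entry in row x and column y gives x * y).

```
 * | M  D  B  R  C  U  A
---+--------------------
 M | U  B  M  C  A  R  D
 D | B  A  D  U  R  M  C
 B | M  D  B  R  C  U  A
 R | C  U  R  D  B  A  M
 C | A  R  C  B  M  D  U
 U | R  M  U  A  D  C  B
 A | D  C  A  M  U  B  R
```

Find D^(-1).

First locate the identity: row B matches the header, so B is the identity.
Scan row D for B: D * M = B. Hence D^(-1) = M.

M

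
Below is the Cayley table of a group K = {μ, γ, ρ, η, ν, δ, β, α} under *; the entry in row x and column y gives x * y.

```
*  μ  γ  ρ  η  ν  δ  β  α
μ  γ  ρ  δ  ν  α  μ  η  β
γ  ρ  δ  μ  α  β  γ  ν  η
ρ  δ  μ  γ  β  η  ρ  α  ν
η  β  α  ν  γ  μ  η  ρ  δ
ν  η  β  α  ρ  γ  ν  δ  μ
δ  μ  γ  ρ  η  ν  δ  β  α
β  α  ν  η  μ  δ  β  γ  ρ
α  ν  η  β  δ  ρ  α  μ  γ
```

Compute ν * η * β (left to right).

α

ν * η = ρ
ρ * β = α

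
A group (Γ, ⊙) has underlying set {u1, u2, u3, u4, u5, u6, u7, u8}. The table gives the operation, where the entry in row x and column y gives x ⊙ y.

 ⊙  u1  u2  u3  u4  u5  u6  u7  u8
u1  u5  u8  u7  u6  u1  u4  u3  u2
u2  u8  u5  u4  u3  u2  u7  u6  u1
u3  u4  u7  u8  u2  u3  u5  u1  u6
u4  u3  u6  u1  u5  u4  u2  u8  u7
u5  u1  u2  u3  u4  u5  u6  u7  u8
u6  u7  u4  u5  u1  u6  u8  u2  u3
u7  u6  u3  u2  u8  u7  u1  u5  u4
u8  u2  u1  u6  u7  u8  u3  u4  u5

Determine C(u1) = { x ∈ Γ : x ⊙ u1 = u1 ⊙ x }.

Compare row u1 with column u1 entry by entry.
u2 ⊙ u1 = u8 = u1 ⊙ u2, so u2 commutes with u1.
u6 ⊙ u1 = u7 but u1 ⊙ u6 = u4, so u6 does not.
Collecting the elements that commute with u1: C(u1) = {u1, u2, u5, u8}.

{u1, u2, u5, u8}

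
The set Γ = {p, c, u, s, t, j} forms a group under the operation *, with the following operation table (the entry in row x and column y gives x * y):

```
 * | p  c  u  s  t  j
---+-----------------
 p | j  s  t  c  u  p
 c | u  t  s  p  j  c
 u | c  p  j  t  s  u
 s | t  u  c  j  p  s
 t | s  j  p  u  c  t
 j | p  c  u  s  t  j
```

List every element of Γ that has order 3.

{c, t}

Identity is j. Compute the order of each non-identity element by repeated multiplication:
  p: p → j  (order 2)
  c: c → t → j  (order 3)
  u: u → j  (order 2)
  s: s → j  (order 2)
  t: t → c → j  (order 3)
Elements of order 3: {c, t}.
(Structurally, Γ here is isomorphic to the symmetric group S_3.)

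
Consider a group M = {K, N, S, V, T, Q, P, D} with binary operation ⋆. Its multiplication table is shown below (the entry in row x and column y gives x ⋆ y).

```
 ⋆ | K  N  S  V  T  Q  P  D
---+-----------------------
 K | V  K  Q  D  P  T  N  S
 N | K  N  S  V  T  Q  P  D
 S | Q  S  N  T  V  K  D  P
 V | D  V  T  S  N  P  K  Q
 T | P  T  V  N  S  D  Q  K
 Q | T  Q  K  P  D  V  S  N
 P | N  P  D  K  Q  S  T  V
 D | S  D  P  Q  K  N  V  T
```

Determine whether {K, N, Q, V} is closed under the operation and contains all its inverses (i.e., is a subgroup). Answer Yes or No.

No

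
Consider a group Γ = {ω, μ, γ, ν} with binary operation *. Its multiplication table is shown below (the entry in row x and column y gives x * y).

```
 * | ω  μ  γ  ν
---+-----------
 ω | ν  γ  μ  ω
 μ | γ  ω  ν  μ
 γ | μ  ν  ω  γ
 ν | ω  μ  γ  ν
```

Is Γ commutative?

Yes

Check whether the table is symmetric across its main diagonal.
Every entry (row x, col y) equals the entry (row y, col x), so Γ is abelian.
(In fact Γ ≅ the cyclic group Z_4.)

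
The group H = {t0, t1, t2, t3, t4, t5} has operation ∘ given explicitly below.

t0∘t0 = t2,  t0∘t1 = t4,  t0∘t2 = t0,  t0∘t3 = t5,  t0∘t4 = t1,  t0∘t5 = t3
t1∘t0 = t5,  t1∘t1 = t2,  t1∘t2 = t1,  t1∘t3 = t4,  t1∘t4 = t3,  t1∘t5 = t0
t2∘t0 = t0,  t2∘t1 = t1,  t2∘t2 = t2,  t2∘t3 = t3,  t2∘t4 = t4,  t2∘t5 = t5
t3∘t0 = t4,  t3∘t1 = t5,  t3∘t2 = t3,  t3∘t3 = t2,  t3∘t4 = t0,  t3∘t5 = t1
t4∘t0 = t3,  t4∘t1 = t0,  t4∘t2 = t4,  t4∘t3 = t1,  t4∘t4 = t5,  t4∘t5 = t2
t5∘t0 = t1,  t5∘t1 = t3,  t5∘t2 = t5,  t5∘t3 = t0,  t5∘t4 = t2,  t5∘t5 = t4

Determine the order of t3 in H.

2

The identity element is t2 (its row matches the header).
t3^1 = t3
t3^2 = t3 ∘ t3 = t2
The first power of t3 equal to the identity is t3^2, so ord(t3) = 2.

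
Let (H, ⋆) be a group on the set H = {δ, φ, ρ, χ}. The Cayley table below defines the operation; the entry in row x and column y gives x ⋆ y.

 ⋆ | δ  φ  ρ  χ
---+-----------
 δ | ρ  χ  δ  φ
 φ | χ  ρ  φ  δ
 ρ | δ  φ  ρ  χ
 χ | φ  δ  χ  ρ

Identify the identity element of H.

ρ

The identity e satisfies e ⋆ x = x for all x, so its row in the table reproduces the column headers.
Row ρ reads: δ, φ, ρ, χ — exactly the header order. So ρ is the identity.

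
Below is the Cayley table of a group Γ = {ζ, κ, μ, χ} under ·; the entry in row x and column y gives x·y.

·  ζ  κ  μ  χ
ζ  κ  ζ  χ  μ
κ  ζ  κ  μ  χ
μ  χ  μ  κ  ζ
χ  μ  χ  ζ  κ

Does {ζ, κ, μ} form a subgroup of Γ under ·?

ζ·μ = χ, which is not in {ζ, κ, μ}.
The subset is not closed under ·, so it is not a subgroup.
(Structurally, Γ here is isomorphic to the Klein four-group V_4.)

No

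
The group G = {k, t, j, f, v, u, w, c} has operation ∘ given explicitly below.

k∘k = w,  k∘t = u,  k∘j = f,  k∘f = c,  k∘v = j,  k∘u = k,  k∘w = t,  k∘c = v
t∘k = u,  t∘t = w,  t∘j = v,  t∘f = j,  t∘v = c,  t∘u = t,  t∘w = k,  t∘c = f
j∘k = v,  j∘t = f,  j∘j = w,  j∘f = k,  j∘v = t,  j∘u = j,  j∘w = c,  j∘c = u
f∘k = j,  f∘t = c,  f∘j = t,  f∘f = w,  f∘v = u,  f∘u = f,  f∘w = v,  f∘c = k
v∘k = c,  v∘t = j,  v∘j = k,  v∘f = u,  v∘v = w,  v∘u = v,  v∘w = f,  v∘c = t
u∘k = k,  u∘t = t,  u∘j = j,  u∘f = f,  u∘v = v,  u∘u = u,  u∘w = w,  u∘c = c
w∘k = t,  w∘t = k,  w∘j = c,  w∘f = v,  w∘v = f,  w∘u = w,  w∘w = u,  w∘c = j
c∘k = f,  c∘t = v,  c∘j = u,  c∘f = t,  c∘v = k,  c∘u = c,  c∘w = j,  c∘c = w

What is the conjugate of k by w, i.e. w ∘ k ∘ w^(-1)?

The identity is u. In row w, the entry u sits in column w, so w^(-1) = w.
w ∘ k = t
t ∘ w = k

k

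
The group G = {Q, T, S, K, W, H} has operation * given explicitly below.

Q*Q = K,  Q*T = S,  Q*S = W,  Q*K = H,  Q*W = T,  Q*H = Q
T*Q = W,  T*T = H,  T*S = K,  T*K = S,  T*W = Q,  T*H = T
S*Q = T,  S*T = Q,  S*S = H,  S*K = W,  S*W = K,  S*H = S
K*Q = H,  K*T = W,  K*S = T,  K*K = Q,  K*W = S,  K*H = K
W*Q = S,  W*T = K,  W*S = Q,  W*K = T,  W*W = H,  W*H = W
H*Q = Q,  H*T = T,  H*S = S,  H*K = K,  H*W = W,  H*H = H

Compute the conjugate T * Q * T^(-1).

The identity is H. In row T, the entry H sits in column T, so T^(-1) = T.
T * Q = W
W * T = K

K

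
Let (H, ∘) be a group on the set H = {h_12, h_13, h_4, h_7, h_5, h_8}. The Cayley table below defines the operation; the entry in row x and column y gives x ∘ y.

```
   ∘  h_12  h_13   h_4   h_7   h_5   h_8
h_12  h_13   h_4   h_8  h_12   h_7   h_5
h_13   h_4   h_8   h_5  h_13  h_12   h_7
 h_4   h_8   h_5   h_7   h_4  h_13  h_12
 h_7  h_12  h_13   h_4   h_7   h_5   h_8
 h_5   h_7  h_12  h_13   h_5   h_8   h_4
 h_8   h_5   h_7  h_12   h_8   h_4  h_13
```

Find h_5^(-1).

First locate the identity: row h_7 matches the header, so h_7 is the identity.
Scan row h_5 for h_7: h_5 ∘ h_12 = h_7. Hence h_5^(-1) = h_12.

h_12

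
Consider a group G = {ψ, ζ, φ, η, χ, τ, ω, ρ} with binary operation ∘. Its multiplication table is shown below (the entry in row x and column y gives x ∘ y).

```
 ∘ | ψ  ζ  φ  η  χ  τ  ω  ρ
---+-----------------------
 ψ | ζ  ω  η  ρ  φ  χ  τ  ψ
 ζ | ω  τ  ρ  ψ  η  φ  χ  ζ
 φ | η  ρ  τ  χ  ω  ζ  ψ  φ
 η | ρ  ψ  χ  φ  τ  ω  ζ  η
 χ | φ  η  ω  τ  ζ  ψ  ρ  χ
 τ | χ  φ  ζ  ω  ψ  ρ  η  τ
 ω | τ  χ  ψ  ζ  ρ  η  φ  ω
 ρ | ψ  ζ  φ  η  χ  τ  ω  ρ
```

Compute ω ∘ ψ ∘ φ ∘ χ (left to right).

ω ∘ ψ = τ
τ ∘ φ = ζ
ζ ∘ χ = η

η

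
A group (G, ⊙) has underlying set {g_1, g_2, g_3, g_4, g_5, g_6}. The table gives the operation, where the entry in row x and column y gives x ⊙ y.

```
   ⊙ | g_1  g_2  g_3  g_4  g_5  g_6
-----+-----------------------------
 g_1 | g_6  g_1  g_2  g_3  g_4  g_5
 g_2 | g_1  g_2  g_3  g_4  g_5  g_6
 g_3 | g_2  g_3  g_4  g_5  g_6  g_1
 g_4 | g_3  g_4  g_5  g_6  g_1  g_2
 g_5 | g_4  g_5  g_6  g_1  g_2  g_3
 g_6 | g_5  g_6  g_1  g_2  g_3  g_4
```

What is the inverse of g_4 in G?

First locate the identity: row g_2 matches the header, so g_2 is the identity.
Scan row g_4 for g_2: g_4 ⊙ g_6 = g_2. Hence g_4^(-1) = g_6.
(Structurally, G here is isomorphic to the cyclic group Z_6.)

g_6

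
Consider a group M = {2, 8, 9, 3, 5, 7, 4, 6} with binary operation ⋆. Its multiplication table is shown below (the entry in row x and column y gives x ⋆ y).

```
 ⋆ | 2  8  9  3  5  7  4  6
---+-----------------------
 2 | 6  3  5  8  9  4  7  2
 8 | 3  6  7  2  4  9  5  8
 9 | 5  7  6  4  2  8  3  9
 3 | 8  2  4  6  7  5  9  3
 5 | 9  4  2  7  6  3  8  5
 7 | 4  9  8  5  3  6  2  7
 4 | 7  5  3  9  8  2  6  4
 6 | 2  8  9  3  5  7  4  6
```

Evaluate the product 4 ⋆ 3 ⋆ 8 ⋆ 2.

4

4 ⋆ 3 = 9
9 ⋆ 8 = 7
7 ⋆ 2 = 4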